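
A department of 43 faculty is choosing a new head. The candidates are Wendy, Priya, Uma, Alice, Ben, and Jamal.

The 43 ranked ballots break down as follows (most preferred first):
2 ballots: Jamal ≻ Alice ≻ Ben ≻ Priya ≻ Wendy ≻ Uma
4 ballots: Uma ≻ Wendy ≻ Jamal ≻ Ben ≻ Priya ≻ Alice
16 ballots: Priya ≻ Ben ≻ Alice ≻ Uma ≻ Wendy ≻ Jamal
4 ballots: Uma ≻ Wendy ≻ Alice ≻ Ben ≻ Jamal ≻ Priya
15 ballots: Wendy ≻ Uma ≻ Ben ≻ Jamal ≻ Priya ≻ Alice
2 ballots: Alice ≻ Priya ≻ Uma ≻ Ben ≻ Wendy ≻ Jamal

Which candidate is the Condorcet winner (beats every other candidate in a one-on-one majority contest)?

Uma

Uma vs Wendy: 26–17
Uma vs Priya: 23–20
Uma vs Alice: 23–20
Uma vs Ben: 25–18
Uma vs Jamal: 41–2
Uma beats every other candidate.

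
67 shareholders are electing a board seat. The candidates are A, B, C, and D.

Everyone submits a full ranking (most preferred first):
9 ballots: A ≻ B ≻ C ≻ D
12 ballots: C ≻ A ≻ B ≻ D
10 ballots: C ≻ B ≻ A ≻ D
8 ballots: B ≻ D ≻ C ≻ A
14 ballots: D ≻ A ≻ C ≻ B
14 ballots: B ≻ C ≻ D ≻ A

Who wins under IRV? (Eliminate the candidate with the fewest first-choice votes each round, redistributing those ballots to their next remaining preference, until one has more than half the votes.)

Round 1: A 9, B 22, C 22, D 14. A eliminated.
Round 2: B 31, C 22, D 14. D eliminated.
Round 3: B 31, C 36. C has a majority (≥34).

C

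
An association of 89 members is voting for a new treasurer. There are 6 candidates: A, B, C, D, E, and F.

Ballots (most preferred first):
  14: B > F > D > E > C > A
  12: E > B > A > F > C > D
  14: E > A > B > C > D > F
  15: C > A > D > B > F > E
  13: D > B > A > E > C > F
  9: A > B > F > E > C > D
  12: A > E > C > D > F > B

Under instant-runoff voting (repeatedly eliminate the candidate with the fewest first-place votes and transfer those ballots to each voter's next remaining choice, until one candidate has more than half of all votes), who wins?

Round 1: A 21, B 14, C 15, D 13, E 26, F 0. F eliminated.
Round 2: A 21, B 14, C 15, D 13, E 26. D eliminated.
Round 3: A 21, B 27, C 15, E 26. C eliminated.
Round 4: A 36, B 27, E 26. E eliminated.
Round 5: A 50, B 39. A has a majority (≥45).

A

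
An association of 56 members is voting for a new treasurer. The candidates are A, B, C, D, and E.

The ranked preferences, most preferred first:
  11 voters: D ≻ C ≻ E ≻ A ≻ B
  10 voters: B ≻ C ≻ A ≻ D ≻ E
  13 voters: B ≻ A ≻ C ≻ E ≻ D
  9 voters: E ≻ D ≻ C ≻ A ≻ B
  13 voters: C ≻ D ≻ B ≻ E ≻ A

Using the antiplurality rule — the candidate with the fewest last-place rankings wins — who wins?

C

Last-place votes: A 13, B 20, C 0, D 13, E 10.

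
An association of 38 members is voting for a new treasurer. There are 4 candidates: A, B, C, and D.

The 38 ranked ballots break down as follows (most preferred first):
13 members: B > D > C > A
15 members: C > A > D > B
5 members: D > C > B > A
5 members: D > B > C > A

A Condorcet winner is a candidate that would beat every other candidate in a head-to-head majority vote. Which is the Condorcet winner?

D

D vs A: 23–15
D vs B: 25–13
D vs C: 23–15
D beats every other candidate.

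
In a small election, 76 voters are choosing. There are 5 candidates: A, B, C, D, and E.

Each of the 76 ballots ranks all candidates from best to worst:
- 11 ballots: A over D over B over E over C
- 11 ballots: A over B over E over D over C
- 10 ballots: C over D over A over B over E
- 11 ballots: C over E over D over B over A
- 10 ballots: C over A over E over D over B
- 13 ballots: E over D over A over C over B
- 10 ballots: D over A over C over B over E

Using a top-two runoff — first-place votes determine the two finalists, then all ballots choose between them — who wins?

Round 1 first-place votes: A 22, B 0, C 31, D 10, E 13. C and A advance.
Runoff: C is ranked above A on 31 ballots, A above C on 45.

A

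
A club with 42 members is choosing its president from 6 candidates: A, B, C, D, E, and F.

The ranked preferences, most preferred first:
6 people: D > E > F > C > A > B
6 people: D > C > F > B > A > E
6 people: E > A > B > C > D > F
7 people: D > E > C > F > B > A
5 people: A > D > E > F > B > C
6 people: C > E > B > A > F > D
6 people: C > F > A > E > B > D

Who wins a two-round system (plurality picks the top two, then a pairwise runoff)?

D

Round 1 first-place votes: A 5, B 0, C 12, D 19, E 6, F 0. D and C advance.
Runoff: D is ranked above C on 24 ballots, C above D on 18.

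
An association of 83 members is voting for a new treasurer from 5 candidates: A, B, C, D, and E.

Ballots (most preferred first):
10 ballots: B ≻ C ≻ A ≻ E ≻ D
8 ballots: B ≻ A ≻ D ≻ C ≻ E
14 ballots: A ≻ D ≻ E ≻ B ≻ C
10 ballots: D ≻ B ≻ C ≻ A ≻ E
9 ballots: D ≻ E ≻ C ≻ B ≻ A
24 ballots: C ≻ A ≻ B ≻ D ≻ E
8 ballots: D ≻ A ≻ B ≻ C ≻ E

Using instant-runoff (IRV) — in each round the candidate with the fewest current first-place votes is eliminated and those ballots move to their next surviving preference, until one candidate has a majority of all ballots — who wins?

D

Round 1: A 14, B 18, C 24, D 27, E 0. E eliminated.
Round 2: A 14, B 18, C 24, D 27. A eliminated.
Round 3: B 18, C 24, D 41. B eliminated.
Round 4: C 34, D 49. D has a majority (≥42).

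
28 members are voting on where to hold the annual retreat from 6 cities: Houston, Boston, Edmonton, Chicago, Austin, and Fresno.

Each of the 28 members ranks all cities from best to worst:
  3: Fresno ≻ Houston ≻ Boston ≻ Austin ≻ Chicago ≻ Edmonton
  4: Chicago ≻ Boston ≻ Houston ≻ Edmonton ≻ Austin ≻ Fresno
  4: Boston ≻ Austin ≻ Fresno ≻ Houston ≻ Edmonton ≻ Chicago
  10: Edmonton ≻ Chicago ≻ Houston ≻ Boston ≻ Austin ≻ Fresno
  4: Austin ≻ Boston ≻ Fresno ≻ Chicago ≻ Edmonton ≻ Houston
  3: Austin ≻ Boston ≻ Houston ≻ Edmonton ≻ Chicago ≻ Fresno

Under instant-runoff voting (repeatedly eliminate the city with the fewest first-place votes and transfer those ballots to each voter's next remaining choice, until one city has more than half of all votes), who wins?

Boston

Round 1: Houston 0, Boston 4, Edmonton 10, Chicago 4, Austin 7, Fresno 3. Houston eliminated.
Round 2: Boston 4, Edmonton 10, Chicago 4, Austin 7, Fresno 3. Fresno eliminated.
Round 3: Boston 7, Edmonton 10, Chicago 4, Austin 7. Chicago eliminated.
Round 4: Boston 11, Edmonton 10, Austin 7. Austin eliminated.
Round 5: Boston 18, Edmonton 10. Boston has a majority (≥15).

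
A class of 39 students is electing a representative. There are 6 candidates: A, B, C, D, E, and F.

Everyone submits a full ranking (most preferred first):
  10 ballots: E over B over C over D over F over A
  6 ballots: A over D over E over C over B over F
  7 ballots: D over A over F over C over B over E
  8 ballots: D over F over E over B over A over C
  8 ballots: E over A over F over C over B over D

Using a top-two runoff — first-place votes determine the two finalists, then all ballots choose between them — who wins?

D

Round 1 first-place votes: A 6, B 0, C 0, D 15, E 18, F 0. E and D advance.
Runoff: E is ranked above D on 18 ballots, D above E on 21.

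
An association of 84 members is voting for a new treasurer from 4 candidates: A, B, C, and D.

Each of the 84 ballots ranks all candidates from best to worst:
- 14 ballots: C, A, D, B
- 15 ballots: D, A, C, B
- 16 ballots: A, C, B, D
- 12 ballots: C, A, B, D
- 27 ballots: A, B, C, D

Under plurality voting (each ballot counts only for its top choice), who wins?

First-place votes: A 43, B 0, C 26, D 15.

A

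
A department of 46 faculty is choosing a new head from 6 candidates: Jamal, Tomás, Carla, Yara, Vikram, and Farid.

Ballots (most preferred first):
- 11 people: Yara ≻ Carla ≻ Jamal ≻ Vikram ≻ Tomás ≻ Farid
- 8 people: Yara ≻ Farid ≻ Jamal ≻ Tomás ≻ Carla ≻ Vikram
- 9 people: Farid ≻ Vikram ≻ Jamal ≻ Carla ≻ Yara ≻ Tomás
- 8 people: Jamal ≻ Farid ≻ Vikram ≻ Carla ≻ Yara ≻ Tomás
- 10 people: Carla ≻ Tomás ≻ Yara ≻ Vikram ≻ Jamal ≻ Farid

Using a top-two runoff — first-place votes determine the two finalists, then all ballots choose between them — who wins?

Round 1 first-place votes: Jamal 8, Tomás 0, Carla 10, Yara 19, Vikram 0, Farid 9. Yara and Carla advance.
Runoff: Yara is ranked above Carla on 19 ballots, Carla above Yara on 27.

Carla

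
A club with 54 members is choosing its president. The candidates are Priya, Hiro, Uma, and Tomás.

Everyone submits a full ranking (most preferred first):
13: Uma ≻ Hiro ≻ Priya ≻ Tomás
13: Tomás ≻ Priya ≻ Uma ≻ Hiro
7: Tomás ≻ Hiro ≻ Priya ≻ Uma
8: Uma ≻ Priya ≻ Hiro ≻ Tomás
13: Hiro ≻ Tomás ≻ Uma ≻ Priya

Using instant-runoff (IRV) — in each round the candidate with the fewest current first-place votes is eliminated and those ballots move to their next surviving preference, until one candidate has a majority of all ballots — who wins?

Tomás

Round 1: Priya 0, Hiro 13, Uma 21, Tomás 20. Priya eliminated.
Round 2: Hiro 13, Uma 21, Tomás 20. Hiro eliminated.
Round 3: Uma 21, Tomás 33. Tomás has a majority (≥28).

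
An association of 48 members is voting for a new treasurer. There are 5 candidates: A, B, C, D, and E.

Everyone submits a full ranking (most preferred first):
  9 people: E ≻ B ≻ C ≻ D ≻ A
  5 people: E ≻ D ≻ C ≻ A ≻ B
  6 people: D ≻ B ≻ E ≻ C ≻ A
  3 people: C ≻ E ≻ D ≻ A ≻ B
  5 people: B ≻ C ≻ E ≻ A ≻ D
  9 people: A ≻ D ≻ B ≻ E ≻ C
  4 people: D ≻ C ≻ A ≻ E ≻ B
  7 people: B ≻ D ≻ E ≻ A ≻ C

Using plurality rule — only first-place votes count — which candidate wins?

E

First-place votes: A 9, B 12, C 3, D 10, E 14.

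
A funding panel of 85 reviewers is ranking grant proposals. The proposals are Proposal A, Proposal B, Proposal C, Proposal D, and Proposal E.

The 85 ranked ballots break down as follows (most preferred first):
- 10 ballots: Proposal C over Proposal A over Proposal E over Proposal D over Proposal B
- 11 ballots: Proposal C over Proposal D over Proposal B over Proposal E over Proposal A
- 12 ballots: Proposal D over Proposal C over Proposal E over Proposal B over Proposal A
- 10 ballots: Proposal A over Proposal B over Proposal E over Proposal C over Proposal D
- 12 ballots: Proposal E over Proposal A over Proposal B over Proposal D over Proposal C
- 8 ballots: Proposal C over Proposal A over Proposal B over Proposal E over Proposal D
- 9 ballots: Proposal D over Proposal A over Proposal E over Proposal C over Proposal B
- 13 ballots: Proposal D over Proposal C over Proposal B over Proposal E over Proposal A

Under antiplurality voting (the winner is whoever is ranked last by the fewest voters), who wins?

Last-place votes: Proposal A 36, Proposal B 19, Proposal C 12, Proposal D 18, Proposal E 0.

Proposal E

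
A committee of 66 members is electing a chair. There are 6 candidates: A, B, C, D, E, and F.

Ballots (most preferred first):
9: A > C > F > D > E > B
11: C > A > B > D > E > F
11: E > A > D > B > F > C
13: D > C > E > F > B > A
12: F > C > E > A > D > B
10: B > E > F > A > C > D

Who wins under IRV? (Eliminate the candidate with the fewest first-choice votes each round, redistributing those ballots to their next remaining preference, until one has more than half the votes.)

Round 1: A 9, B 10, C 11, D 13, E 11, F 12. A eliminated.
Round 2: B 10, C 20, D 13, E 11, F 12. B eliminated.
Round 3: C 20, D 13, E 21, F 12. F eliminated.
Round 4: C 32, D 13, E 21. D eliminated.
Round 5: C 45, E 21. C has a majority (≥34).

C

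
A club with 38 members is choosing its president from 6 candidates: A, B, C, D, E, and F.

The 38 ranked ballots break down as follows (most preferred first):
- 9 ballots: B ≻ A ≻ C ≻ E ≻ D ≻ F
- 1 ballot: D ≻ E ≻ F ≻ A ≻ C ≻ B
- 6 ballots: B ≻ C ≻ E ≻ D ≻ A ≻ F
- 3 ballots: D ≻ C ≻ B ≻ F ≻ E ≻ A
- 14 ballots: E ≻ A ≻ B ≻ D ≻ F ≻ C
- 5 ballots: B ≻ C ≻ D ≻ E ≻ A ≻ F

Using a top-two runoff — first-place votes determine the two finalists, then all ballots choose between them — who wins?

B

Round 1 first-place votes: A 0, B 20, C 0, D 4, E 14, F 0. B and E advance.
Runoff: B is ranked above E on 23 ballots, E above B on 15.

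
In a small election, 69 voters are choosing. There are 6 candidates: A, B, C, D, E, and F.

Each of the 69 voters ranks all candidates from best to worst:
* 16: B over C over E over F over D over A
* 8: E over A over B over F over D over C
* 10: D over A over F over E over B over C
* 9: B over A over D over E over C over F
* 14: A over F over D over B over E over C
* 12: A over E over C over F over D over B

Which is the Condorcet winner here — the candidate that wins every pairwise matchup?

A

A vs B: 44–25
A vs C: 53–16
A vs D: 43–26
A vs E: 45–24
A vs F: 53–16
A beats every other candidate.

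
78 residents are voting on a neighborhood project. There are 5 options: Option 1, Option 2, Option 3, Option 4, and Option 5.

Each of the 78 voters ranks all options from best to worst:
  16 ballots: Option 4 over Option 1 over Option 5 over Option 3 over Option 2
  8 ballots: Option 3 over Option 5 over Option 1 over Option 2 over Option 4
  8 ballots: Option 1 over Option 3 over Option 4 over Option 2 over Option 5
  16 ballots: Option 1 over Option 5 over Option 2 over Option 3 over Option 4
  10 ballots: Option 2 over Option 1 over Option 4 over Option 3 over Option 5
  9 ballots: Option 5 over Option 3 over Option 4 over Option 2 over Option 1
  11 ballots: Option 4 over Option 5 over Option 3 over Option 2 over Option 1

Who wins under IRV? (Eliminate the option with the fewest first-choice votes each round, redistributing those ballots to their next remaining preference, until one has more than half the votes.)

Round 1: Option 1 24, Option 2 10, Option 3 8, Option 4 27, Option 5 9. Option 3 eliminated.
Round 2: Option 1 24, Option 2 10, Option 4 27, Option 5 17. Option 2 eliminated.
Round 3: Option 1 34, Option 4 27, Option 5 17. Option 5 eliminated.
Round 4: Option 1 42, Option 4 36. Option 1 has a majority (≥40).

Option 1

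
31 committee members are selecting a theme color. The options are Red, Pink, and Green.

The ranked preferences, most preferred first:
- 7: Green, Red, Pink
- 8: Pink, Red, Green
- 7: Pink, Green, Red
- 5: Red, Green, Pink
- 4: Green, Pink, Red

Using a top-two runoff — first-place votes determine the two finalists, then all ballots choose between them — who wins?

Green

Round 1 first-place votes: Red 5, Pink 15, Green 11. Pink and Green advance.
Runoff: Pink is ranked above Green on 15 ballots, Green above Pink on 16.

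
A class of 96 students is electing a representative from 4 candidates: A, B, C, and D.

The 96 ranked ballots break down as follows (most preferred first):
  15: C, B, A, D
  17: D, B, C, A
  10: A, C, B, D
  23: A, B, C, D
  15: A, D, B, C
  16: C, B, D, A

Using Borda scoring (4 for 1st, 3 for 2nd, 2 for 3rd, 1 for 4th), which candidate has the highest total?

A: 15×2 + 17×1 + 10×4 + 23×4 + 15×4 + 16×1 = 255
B: 15×3 + 17×3 + 10×2 + 23×3 + 15×2 + 16×3 = 263
C: 15×4 + 17×2 + 10×3 + 23×2 + 15×1 + 16×4 = 249
D: 15×1 + 17×4 + 10×1 + 23×1 + 15×3 + 16×2 = 193

B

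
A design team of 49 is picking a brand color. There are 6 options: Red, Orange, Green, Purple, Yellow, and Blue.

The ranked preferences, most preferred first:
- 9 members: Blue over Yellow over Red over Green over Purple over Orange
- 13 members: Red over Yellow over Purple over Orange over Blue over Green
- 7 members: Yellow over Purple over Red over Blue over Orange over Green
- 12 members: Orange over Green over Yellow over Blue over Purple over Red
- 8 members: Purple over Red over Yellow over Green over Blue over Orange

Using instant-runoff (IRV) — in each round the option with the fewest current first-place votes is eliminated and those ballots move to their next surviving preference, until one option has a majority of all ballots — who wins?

Purple

Round 1: Red 13, Orange 12, Green 0, Purple 8, Yellow 7, Blue 9. Green eliminated.
Round 2: Red 13, Orange 12, Purple 8, Yellow 7, Blue 9. Yellow eliminated.
Round 3: Red 13, Orange 12, Purple 15, Blue 9. Blue eliminated.
Round 4: Red 22, Orange 12, Purple 15. Orange eliminated.
Round 5: Red 22, Purple 27. Purple has a majority (≥25).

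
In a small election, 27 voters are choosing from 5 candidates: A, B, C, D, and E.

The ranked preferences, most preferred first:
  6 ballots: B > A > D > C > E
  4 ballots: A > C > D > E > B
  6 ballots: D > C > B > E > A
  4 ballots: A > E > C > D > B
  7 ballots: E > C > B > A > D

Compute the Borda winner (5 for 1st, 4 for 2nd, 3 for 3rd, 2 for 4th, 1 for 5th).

C

A: 6×4 + 4×5 + 6×1 + 4×5 + 7×2 = 84
B: 6×5 + 4×1 + 6×3 + 4×1 + 7×3 = 77
C: 6×2 + 4×4 + 6×4 + 4×3 + 7×4 = 92
D: 6×3 + 4×3 + 6×5 + 4×2 + 7×1 = 75
E: 6×1 + 4×2 + 6×2 + 4×4 + 7×5 = 77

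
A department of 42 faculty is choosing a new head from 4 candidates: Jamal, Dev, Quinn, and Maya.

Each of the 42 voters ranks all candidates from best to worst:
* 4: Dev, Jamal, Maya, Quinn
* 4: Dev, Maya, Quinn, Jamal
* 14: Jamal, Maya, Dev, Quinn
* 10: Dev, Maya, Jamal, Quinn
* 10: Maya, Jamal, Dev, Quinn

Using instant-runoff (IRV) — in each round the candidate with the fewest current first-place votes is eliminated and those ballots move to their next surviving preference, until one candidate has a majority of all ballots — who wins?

Jamal

Round 1: Jamal 14, Dev 18, Quinn 0, Maya 10. Quinn eliminated.
Round 2: Jamal 14, Dev 18, Maya 10. Maya eliminated.
Round 3: Jamal 24, Dev 18. Jamal has a majority (≥22).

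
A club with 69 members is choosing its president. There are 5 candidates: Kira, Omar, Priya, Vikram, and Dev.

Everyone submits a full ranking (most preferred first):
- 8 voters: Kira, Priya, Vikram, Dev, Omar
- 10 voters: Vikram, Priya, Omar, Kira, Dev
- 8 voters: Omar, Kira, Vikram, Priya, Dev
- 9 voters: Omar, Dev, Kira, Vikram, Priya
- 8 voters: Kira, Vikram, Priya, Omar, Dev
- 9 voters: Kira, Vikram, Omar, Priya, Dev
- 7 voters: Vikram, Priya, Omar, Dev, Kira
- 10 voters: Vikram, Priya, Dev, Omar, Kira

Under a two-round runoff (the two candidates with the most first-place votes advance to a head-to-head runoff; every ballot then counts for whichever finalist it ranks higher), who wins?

Round 1 first-place votes: Kira 25, Omar 17, Priya 0, Vikram 27, Dev 0. Vikram and Kira advance.
Runoff: Vikram is ranked above Kira on 27 ballots, Kira above Vikram on 42.

Kira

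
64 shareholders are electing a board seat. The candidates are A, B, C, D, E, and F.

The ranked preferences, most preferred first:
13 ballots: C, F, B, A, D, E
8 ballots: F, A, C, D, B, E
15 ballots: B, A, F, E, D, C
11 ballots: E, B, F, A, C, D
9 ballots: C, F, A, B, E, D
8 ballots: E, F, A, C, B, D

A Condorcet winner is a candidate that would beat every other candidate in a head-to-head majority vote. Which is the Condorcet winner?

F

F vs A: 49–15
F vs B: 38–26
F vs C: 42–22
F vs D: 64–0
F vs E: 45–19
F beats every other candidate.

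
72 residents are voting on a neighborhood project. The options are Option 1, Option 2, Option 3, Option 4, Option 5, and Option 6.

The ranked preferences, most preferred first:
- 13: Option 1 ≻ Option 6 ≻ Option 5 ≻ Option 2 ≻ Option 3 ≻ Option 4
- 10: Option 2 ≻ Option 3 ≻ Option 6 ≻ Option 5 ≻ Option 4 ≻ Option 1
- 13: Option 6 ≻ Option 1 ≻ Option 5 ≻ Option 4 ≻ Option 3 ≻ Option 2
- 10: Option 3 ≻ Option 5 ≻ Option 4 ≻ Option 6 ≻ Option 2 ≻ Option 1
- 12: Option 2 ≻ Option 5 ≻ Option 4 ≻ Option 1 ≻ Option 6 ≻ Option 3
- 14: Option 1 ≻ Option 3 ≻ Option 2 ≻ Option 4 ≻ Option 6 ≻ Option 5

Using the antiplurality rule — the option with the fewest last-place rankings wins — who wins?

Option 6

Last-place votes: Option 1 20, Option 2 13, Option 3 12, Option 4 13, Option 5 14, Option 6 0.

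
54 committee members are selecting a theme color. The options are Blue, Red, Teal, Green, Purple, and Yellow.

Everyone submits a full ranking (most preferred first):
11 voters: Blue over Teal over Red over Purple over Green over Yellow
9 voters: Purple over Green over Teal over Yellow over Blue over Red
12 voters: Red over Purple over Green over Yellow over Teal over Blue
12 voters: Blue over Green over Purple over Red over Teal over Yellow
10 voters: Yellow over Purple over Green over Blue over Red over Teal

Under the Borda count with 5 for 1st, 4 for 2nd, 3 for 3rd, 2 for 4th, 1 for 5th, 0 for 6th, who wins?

Blue: 11×5 + 9×1 + 12×0 + 12×5 + 10×2 = 144
Red: 11×3 + 9×0 + 12×5 + 12×2 + 10×1 = 127
Teal: 11×4 + 9×3 + 12×1 + 12×1 + 10×0 = 95
Green: 11×1 + 9×4 + 12×3 + 12×4 + 10×3 = 161
Purple: 11×2 + 9×5 + 12×4 + 12×3 + 10×4 = 191
Yellow: 11×0 + 9×2 + 12×2 + 12×0 + 10×5 = 92

Purple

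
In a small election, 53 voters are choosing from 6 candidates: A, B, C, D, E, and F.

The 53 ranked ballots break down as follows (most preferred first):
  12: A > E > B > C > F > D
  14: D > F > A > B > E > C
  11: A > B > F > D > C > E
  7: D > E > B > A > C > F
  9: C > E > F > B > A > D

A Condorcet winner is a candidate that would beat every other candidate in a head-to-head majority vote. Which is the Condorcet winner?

A vs B: 37–16
A vs C: 44–9
A vs D: 32–21
A vs E: 37–16
A vs F: 30–23
A beats every other candidate.

A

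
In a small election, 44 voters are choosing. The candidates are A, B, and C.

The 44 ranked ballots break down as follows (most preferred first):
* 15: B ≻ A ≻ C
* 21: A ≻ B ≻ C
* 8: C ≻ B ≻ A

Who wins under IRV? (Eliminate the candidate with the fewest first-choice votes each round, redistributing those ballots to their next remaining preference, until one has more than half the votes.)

B

Round 1: A 21, B 15, C 8. C eliminated.
Round 2: A 21, B 23. B has a majority (≥23).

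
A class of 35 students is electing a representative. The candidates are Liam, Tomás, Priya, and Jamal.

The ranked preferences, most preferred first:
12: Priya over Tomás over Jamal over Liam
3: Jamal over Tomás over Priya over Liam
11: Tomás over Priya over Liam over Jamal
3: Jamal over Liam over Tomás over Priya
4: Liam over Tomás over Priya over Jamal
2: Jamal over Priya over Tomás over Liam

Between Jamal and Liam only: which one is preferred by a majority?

Jamal

Jamal is ranked above Liam on 20 ballots; Liam above Jamal on 15.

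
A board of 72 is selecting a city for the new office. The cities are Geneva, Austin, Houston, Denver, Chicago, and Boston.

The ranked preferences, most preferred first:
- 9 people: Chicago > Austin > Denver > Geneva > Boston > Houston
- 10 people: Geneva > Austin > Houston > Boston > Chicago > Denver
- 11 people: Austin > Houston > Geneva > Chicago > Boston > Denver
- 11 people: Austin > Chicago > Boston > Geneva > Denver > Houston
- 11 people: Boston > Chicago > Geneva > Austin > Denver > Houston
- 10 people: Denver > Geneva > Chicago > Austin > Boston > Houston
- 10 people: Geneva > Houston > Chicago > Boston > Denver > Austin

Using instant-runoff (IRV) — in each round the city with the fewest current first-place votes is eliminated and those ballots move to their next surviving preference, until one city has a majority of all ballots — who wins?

Round 1: Geneva 20, Austin 22, Houston 0, Denver 10, Chicago 9, Boston 11. Houston eliminated.
Round 2: Geneva 20, Austin 22, Denver 10, Chicago 9, Boston 11. Chicago eliminated.
Round 3: Geneva 20, Austin 31, Denver 10, Boston 11. Denver eliminated.
Round 4: Geneva 30, Austin 31, Boston 11. Boston eliminated.
Round 5: Geneva 41, Austin 31. Geneva has a majority (≥37).

Geneva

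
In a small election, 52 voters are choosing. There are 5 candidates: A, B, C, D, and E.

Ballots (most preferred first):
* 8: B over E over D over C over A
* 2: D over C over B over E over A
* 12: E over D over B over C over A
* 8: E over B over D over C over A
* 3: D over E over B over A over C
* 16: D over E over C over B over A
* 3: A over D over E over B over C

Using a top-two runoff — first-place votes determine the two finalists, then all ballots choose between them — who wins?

Round 1 first-place votes: A 3, B 8, C 0, D 21, E 20. D and E advance.
Runoff: D is ranked above E on 24 ballots, E above D on 28.

E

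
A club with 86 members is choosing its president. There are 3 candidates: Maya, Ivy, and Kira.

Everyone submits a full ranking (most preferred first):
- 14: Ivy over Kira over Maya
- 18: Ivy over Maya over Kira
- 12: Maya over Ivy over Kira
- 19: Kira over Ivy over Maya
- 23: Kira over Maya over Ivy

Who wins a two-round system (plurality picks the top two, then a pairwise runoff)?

Ivy

Round 1 first-place votes: Maya 12, Ivy 32, Kira 42. Kira and Ivy advance.
Runoff: Kira is ranked above Ivy on 42 ballots, Ivy above Kira on 44.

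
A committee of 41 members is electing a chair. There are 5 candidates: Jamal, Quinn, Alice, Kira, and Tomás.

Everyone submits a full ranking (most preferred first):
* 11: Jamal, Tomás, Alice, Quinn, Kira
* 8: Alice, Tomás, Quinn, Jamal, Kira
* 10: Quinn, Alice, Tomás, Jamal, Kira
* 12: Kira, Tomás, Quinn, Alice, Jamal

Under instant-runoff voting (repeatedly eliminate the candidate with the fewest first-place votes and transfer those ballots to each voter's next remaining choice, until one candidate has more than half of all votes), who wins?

Round 1: Jamal 11, Quinn 10, Alice 8, Kira 12, Tomás 0. Tomás eliminated.
Round 2: Jamal 11, Quinn 10, Alice 8, Kira 12. Alice eliminated.
Round 3: Jamal 11, Quinn 18, Kira 12. Jamal eliminated.
Round 4: Quinn 29, Kira 12. Quinn has a majority (≥21).

Quinn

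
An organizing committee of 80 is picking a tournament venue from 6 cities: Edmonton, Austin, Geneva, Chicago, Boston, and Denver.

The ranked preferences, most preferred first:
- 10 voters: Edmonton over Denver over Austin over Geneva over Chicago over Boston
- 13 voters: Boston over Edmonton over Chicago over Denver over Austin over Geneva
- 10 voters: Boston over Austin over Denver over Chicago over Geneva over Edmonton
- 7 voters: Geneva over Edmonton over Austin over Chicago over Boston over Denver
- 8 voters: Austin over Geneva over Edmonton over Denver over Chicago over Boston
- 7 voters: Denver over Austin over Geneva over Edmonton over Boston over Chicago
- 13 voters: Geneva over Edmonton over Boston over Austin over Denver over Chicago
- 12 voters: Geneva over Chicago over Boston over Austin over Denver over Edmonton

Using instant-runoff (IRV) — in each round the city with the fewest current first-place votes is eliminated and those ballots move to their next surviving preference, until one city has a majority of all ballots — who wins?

Austin

Round 1: Edmonton 10, Austin 8, Geneva 32, Chicago 0, Boston 23, Denver 7. Chicago eliminated.
Round 2: Edmonton 10, Austin 8, Geneva 32, Boston 23, Denver 7. Denver eliminated.
Round 3: Edmonton 10, Austin 15, Geneva 32, Boston 23. Edmonton eliminated.
Round 4: Austin 25, Geneva 32, Boston 23. Boston eliminated.
Round 5: Austin 48, Geneva 32. Austin has a majority (≥41).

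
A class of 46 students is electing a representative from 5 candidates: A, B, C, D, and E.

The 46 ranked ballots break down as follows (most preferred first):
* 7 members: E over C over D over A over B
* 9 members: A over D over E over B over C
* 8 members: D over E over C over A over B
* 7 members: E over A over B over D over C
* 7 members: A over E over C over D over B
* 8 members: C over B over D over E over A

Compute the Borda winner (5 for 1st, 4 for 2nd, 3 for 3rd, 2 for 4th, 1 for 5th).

A: 7×2 + 9×5 + 8×2 + 7×4 + 7×5 + 8×1 = 146
B: 7×1 + 9×2 + 8×1 + 7×3 + 7×1 + 8×4 = 93
C: 7×4 + 9×1 + 8×3 + 7×1 + 7×3 + 8×5 = 129
D: 7×3 + 9×4 + 8×5 + 7×2 + 7×2 + 8×3 = 149
E: 7×5 + 9×3 + 8×4 + 7×5 + 7×4 + 8×2 = 173

E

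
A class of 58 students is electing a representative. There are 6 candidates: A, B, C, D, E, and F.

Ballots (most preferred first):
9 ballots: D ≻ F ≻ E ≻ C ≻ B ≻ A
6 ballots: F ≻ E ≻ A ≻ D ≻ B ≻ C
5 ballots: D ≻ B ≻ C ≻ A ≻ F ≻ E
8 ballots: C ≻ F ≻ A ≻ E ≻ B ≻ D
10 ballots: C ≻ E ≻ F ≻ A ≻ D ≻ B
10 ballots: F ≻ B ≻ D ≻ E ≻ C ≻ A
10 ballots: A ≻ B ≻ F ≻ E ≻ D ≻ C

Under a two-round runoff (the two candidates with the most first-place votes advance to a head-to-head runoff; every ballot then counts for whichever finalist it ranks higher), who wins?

F

Round 1 first-place votes: A 10, B 0, C 18, D 14, E 0, F 16. C and F advance.
Runoff: C is ranked above F on 23 ballots, F above C on 35.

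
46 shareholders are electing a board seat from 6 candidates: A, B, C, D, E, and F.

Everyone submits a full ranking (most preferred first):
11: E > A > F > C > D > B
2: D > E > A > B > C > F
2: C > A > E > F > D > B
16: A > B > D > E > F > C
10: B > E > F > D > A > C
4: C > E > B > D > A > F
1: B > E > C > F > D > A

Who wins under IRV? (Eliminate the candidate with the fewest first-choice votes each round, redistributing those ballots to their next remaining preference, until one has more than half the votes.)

Round 1: A 16, B 11, C 6, D 2, E 11, F 0. F eliminated.
Round 2: A 16, B 11, C 6, D 2, E 11. D eliminated.
Round 3: A 16, B 11, C 6, E 13. C eliminated.
Round 4: A 18, B 11, E 17. B eliminated.
Round 5: A 18, E 28. E has a majority (≥24).

E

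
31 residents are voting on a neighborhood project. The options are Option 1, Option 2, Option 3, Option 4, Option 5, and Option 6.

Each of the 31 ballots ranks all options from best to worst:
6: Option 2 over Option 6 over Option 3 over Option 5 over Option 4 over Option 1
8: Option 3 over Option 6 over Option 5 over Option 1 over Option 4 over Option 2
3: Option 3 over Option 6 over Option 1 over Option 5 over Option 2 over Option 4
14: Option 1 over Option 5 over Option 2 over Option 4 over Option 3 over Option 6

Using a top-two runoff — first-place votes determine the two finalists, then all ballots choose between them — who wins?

Option 3

Round 1 first-place votes: Option 1 14, Option 2 6, Option 3 11, Option 4 0, Option 5 0, Option 6 0. Option 1 and Option 3 advance.
Runoff: Option 1 is ranked above Option 3 on 14 ballots, Option 3 above Option 1 on 17.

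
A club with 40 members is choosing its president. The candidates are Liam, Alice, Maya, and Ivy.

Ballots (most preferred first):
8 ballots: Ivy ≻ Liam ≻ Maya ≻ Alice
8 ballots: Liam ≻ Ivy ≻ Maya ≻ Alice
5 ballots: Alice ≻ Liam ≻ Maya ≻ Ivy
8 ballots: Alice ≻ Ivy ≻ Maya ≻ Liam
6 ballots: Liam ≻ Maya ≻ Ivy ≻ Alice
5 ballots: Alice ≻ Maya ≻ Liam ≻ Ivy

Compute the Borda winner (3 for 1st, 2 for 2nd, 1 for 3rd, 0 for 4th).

Liam

Liam: 8×2 + 8×3 + 5×2 + 8×0 + 6×3 + 5×1 = 73
Alice: 8×0 + 8×0 + 5×3 + 8×3 + 6×0 + 5×3 = 54
Maya: 8×1 + 8×1 + 5×1 + 8×1 + 6×2 + 5×2 = 51
Ivy: 8×3 + 8×2 + 5×0 + 8×2 + 6×1 + 5×0 = 62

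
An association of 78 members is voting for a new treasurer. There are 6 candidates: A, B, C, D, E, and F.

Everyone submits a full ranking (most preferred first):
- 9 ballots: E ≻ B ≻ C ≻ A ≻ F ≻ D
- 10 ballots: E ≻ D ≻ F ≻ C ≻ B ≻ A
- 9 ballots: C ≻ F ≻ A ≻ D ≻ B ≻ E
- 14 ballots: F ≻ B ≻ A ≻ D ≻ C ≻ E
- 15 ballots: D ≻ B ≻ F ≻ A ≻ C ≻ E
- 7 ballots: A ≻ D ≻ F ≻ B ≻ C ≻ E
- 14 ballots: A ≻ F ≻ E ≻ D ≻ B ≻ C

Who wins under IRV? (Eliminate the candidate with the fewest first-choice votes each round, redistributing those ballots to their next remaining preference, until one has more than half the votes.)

F

Round 1: A 21, B 0, C 9, D 15, E 19, F 14. B eliminated.
Round 2: A 21, C 9, D 15, E 19, F 14. C eliminated.
Round 3: A 21, D 15, E 19, F 23. D eliminated.
Round 4: A 21, E 19, F 38. E eliminated.
Round 5: A 30, F 48. F has a majority (≥40).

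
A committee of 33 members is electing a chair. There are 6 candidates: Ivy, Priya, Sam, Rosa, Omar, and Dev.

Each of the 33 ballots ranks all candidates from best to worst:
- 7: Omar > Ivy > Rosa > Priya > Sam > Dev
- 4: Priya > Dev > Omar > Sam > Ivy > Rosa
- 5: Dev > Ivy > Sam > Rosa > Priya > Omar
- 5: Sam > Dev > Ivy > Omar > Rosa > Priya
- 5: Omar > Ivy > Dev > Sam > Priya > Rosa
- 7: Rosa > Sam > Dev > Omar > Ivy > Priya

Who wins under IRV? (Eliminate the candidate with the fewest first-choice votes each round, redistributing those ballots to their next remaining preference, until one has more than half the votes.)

Dev

Round 1: Ivy 0, Priya 4, Sam 5, Rosa 7, Omar 12, Dev 5. Ivy eliminated.
Round 2: Priya 4, Sam 5, Rosa 7, Omar 12, Dev 5. Priya eliminated.
Round 3: Sam 5, Rosa 7, Omar 12, Dev 9. Sam eliminated.
Round 4: Rosa 7, Omar 12, Dev 14. Rosa eliminated.
Round 5: Omar 12, Dev 21. Dev has a majority (≥17).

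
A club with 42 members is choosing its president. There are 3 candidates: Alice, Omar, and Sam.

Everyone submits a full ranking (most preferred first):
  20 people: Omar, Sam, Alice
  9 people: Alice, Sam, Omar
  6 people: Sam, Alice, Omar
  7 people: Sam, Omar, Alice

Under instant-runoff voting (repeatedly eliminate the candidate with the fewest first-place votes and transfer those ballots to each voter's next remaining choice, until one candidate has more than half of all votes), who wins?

Sam

Round 1: Alice 9, Omar 20, Sam 13. Alice eliminated.
Round 2: Omar 20, Sam 22. Sam has a majority (≥22).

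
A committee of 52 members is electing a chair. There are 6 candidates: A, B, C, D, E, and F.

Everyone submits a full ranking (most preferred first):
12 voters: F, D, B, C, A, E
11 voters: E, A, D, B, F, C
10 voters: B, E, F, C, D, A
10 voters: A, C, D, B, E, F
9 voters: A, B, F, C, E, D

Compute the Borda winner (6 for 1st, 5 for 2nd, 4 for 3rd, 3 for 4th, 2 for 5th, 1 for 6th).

B

A: 12×2 + 11×5 + 10×1 + 10×6 + 9×6 = 203
B: 12×4 + 11×3 + 10×6 + 10×3 + 9×5 = 216
C: 12×3 + 11×1 + 10×3 + 10×5 + 9×3 = 154
D: 12×5 + 11×4 + 10×2 + 10×4 + 9×1 = 173
E: 12×1 + 11×6 + 10×5 + 10×2 + 9×2 = 166
F: 12×6 + 11×2 + 10×4 + 10×1 + 9×4 = 180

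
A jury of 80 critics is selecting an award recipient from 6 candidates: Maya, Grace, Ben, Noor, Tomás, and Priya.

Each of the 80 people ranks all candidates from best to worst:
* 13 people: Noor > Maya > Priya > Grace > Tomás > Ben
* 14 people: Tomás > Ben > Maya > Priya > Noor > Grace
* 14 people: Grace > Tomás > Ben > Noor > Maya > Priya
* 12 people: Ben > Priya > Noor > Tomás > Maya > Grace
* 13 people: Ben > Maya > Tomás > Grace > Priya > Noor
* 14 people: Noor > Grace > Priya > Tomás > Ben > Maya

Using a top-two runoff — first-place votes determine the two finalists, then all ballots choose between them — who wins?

Ben

Round 1 first-place votes: Maya 0, Grace 14, Ben 25, Noor 27, Tomás 14, Priya 0. Noor and Ben advance.
Runoff: Noor is ranked above Ben on 27 ballots, Ben above Noor on 53.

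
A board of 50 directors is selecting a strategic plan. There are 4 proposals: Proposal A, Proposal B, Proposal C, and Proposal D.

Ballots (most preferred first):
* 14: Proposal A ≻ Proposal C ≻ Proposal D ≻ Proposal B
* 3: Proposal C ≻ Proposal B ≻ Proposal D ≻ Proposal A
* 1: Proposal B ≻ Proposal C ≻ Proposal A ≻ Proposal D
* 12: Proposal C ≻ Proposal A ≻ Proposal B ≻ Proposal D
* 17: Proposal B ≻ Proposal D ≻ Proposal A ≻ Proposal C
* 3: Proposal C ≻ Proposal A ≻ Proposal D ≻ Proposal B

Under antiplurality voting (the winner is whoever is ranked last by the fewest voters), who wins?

Last-place votes: Proposal A 3, Proposal B 17, Proposal C 17, Proposal D 13.

Proposal A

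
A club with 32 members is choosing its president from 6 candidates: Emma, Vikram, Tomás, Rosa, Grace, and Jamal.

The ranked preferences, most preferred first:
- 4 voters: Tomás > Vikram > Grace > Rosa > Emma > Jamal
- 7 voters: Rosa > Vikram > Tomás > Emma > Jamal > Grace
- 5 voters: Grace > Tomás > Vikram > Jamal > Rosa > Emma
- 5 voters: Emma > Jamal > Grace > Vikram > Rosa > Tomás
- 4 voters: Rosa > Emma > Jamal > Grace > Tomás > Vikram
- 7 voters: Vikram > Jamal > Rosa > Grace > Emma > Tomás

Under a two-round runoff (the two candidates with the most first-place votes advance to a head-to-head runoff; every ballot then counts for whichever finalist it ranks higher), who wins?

Vikram

Round 1 first-place votes: Emma 5, Vikram 7, Tomás 4, Rosa 11, Grace 5, Jamal 0. Rosa and Vikram advance.
Runoff: Rosa is ranked above Vikram on 11 ballots, Vikram above Rosa on 21.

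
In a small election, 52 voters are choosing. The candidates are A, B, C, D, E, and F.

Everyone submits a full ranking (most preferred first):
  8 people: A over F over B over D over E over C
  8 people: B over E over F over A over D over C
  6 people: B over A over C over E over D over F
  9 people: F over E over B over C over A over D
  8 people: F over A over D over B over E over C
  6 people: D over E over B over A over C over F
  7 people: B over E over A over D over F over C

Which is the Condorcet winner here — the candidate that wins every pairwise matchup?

B vs A: 36–16
B vs C: 52–0
B vs D: 38–14
B vs E: 37–15
B vs F: 27–25
B beats every other candidate.

B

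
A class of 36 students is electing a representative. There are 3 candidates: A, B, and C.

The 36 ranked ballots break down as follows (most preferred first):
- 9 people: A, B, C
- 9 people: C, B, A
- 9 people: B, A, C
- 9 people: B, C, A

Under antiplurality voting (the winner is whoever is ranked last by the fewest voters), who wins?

Last-place votes: A 18, B 0, C 18.

B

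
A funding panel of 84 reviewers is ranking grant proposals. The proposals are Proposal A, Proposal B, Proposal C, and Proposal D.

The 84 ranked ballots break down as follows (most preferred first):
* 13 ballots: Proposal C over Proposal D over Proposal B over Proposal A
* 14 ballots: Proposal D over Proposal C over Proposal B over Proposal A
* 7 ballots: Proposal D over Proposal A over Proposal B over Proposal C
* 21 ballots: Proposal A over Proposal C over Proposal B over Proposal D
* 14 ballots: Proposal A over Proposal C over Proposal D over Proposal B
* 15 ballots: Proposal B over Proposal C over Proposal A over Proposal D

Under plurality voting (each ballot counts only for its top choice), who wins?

First-place votes: Proposal A 35, Proposal B 15, Proposal C 13, Proposal D 21.

Proposal A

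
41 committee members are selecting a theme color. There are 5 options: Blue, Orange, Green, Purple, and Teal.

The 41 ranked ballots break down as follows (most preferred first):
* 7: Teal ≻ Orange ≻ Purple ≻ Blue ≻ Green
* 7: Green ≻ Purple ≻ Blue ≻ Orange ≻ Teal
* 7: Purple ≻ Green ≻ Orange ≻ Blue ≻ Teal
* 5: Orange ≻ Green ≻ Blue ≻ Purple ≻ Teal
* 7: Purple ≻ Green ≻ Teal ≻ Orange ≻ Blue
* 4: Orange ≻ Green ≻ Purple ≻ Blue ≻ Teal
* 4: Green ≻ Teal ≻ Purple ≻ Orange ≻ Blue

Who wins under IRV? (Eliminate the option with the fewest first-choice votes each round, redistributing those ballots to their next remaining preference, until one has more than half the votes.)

Round 1: Blue 0, Orange 9, Green 11, Purple 14, Teal 7. Blue eliminated.
Round 2: Orange 9, Green 11, Purple 14, Teal 7. Teal eliminated.
Round 3: Orange 16, Green 11, Purple 14. Green eliminated.
Round 4: Orange 16, Purple 25. Purple has a majority (≥21).

Purple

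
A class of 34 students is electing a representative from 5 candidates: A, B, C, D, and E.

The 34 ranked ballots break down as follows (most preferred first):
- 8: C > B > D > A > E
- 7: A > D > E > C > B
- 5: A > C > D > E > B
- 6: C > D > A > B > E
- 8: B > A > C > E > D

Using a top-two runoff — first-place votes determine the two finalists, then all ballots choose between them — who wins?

Round 1 first-place votes: A 12, B 8, C 14, D 0, E 0. C and A advance.
Runoff: C is ranked above A on 14 ballots, A above C on 20.

A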